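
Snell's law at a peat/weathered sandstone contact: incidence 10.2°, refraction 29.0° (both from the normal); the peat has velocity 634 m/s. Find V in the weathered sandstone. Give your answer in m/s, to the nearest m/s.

sin 10.2° = 0.1771; sin 29.0° = 0.4848.
V₂ = V₁·(sin θ₂/sin θ₁) = 634·(0.4848/0.1771) = 1735.72 m/s.

1736 m/s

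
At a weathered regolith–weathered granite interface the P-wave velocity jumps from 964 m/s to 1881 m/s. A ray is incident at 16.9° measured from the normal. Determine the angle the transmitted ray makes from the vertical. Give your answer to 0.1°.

sin θ₁/V₁ = sin θ₂/V₂ ⇒ sin θ₂ = 1881·sin 16.9°/964 = 1881·0.2907/964 = 0.5672.
θ₂ = sin⁻¹(0.5672) = 34.56° (from vertical).

34.6°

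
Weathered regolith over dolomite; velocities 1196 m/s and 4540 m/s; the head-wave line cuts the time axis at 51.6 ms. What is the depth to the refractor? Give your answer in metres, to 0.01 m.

31.99 m

θ_c = arcsin(1196/4540) = 15.27°; cos θ_c = 0.9647.
tᵢ = 2h cos θ_c/V₁ ⇒ h = tᵢ·V₁/(2 cos θ_c) = 0.0516·1196/(2·0.9647) = 31.99 m.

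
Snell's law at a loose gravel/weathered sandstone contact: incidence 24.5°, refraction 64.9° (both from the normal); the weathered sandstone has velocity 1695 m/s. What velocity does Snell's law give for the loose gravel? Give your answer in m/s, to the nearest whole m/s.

776 m/s

sin 24.5° = 0.4147; sin 64.9° = 0.9056.
V₁ = V₂·(sin θ₁/sin θ₂) = 1695·(0.4147/0.9056) = 776.20 m/s.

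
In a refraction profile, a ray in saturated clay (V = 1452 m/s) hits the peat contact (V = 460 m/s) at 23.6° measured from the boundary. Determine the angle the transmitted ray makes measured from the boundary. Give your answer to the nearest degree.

73°

Convert to the normal: θ₁ = 90° − 23.6° = 66.4°.
Snell's law: sin θ₂ = (V₂/V₁)·sin θ₁ = (460/1452)·sin 66.4° = 0.2903.
θ₂ = arcsin 0.2903 = 16.88° from the normal.
From the interface: 90° − 16.88° = 73.12°.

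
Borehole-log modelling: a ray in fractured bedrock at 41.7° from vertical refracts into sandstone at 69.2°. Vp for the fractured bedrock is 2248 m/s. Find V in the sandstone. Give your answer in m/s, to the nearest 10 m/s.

3160 m/s

Snell's law: sin 41.7°/V₁ = sin 69.2°/V₂.
V₂ = V₁·sin 69.2°/sin 41.7° = 2248 × 1.4053 = 3159.04 m/s.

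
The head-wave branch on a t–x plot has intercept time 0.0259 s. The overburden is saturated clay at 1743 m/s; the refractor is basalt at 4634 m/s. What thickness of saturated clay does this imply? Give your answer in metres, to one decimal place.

θ_c = arcsin(1743/4634) = 22.09°; cos θ_c = 0.9266.
tᵢ = 2h cos θ_c/V₁ ⇒ h = tᵢ·V₁/(2 cos θ_c) = 0.0259·1743/(2·0.9266) = 24.36 m.

24.4 m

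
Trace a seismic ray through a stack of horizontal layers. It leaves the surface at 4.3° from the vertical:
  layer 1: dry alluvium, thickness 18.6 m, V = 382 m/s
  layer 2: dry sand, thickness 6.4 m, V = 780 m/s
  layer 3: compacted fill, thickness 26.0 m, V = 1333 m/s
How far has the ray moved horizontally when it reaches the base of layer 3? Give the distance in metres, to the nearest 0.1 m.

9.4 m

Apply Snell's law at each interface; in layer i the horizontal offset is hᵢ·tan θᵢ.
Layer 1: θ = 4.30°; offset = 18.6·tan 4.30° = 1.399 m.
Layer 2: sin θ = 780·sin 4.3°/382 = 0.1531, θ = 8.81°; offset = 6.4·tan 8.81° = 0.992 m.
Layer 3: sin θ = 1333·sin 4.3°/382 = 0.2616, θ = 15.17°; offset = 26.0·tan 15.17° = 7.048 m.
Σ offsets = 9.438 m.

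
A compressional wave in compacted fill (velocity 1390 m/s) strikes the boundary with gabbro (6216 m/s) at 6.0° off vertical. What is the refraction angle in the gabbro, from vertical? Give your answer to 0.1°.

sin θ₁/V₁ = sin θ₂/V₂ ⇒ sin θ₂ = 6216·sin 6.0°/1390 = 6216·0.1045/1390 = 0.4674.
θ₂ = sin⁻¹(0.4674) = 27.87° (from vertical).

27.9°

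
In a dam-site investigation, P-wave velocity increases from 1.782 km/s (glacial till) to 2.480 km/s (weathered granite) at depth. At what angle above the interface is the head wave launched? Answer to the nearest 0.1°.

44.1°

At critical incidence the refracted ray runs along the interface (θ₂ = 90°), so sin θ_c = V₁/V₂.
θ_c = arcsin(1.782/2.480) = arcsin 0.7185 = 45.93°.
Measured from the interface: 90° − 45.93° = 44.07°.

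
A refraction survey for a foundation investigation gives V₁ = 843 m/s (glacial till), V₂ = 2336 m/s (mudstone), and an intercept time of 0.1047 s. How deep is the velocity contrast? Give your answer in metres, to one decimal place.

47.3 m

h = tᵢ·V₁·V₂ / (2·√(V₂²−V₁²)).
√(V₂²−V₁²) = √(2336² − 843²) = 2178.6 m/s.
h = 0.1047 s × 843 × 2336 / (2 × 2178.6) = 47.32 m.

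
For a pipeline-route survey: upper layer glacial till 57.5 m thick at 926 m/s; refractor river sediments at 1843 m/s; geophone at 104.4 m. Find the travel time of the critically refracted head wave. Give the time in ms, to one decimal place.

θ_c = arcsin(V₁/V₂) = arcsin(926/1843) = 30.16°, cos θ_c = 0.8646.
Intercept time tᵢ = 2h cos θ_c / V₁ = 2·57.5·0.8646/926 = 0.10738 s.
t = x/V₂ + tᵢ = 104.4/1843 + 0.10738 = 0.16402 s.

164.0 ms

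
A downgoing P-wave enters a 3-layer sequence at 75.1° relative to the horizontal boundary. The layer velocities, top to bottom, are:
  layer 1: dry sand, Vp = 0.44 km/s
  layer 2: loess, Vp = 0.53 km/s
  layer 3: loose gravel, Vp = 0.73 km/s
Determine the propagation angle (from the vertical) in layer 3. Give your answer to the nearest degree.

25°

From the normal: θ₁ = 90° − 75.1° = 14.9°.
Snell's law across each interface conserves sin θ / V, so sin θ_3 = V_3·sin θ₁/V₁.
sin θ_3 = 0.73 × sin 14.9° / 0.44 = 0.4266.
θ_3 = 25.25° from the vertical.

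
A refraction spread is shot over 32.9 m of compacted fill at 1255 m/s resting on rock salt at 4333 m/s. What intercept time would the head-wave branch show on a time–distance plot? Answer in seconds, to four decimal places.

θ_c = arcsin(V₁/V₂) = arcsin(1255/4333) = 16.84°; cos θ_c = 0.9571.
tᵢ = 2h·cos θ_c / V₁ = 2·32.9·0.9571 / 1255 = 0.05018 s.

0.0502 s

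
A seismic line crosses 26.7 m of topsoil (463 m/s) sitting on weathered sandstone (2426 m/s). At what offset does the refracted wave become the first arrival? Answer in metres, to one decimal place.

64.8 m

θ_c = arcsin(463/2426) = 11.00°, so cos θ_c = 0.9816 and tᵢ = 2h cos θ_c/V₁ = 0.1132 s.
At crossover x/V₁ = x/V₂ + tᵢ ⇒ x = tᵢ/(1/V₁ − 1/V₂) = 0.11321/(2.1598e-03 − 4.1220e-04) = 64.78 m.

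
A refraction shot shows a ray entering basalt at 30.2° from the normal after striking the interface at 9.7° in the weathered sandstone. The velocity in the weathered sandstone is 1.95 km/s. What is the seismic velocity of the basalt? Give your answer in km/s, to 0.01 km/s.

Snell's law: sin 9.7°/V₁ = sin 30.2°/V₂.
V₂ = V₁·sin 30.2°/sin 9.7° = 1.95 × 2.9855 = 5.82 km/s.

5.82 km/s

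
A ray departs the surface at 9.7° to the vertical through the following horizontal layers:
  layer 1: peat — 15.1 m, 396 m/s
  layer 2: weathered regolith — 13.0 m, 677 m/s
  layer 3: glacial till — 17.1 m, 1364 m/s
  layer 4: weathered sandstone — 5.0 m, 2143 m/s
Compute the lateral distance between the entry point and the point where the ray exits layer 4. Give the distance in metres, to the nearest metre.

Apply Snell's law at each interface; in layer i the horizontal offset is hᵢ·tan θᵢ.
Layer 1: θ = 9.70°; offset = 15.1·tan 9.70° = 2.581 m.
Layer 2: sin θ = 677·sin 9.7°/396 = 0.2880, θ = 16.74°; offset = 13.0·tan 16.74° = 3.910 m.
Layer 3: sin θ = 1364·sin 9.7°/396 = 0.5804, θ = 35.48°; offset = 17.1·tan 35.48° = 12.186 m.
Layer 4: sin θ = 2143·sin 9.7°/396 = 0.9118, θ = 65.76°; offset = 5.0·tan 65.76° = 11.102 m.
Summing the layer offsets gives 29.780 m.

30 m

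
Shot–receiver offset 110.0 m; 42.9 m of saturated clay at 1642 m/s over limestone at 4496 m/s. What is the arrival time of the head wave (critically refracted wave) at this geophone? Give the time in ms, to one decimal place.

73.1 ms

t = x/V₂ + 2h·√(V₂²−V₁²)/(V₁V₂).
√(V₂²−V₁²) = √(4496²−1642²) = 4185.4 m/s; delay term = 2·42.9·4185.4/(1642·4496) = 0.04864 s.
t = 110.0/4496 + 0.04864 = 0.07311 s.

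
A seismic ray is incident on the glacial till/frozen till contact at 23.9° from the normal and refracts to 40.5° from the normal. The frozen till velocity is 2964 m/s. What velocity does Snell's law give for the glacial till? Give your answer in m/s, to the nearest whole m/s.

1849 m/s

Snell's law: sin 23.9°/V₁ = sin 40.5°/V₂.
V₁ = V₂·sin 23.9°/sin 40.5° = 2964 × 0.6238 = 1849.02 m/s.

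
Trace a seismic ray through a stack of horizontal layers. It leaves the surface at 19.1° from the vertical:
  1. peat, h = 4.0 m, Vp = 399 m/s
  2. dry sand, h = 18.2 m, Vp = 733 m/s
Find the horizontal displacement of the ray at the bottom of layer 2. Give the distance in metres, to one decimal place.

15.1 m

p = sin θ₁/V₁ = sin 19.1°/399 = 8.2009e-04 s/m is conserved through the stack.
Layer 1: θ = 19.10°; offset = 4.0·tan 19.10° = 1.385 m.
Layer 2: sin θ = p·733 = 0.6011 → θ = 36.95°; offset = 18.2·tan 36.95° = 13.690 m.
Total horizontal offset = 15.075 m.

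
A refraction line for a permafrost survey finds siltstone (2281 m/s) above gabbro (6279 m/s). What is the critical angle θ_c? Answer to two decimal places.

At critical incidence the refracted ray runs along the interface (θ₂ = 90°), so sin θ_c = V₁/V₂.
θ_c = arcsin(2281/6279) = arcsin 0.3633 = 21.30°.

21.30°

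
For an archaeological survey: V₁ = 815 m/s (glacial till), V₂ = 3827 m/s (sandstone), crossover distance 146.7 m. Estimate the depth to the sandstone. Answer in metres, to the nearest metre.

x_cross = 2h·√((V₂+V₁)/(V₂−V₁)) → h = x_cross / (2·√((V₂+V₁)/(V₂−V₁))).
√((V₂+V₁)/(V₂−V₁)) = √((3827+815)/(3827−815)) = 1.2414.
h = 146.7 / (2·1.2414) = 59.08 m.

59 m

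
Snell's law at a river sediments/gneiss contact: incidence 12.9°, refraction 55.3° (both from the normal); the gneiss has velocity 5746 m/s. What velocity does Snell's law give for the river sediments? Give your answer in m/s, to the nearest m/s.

Snell's law: sin 12.9°/V₁ = sin 55.3°/V₂.
V₁ = V₂·sin 12.9°/sin 55.3° = 5746 × 0.2715 = 1560.30 m/s.

1560 m/s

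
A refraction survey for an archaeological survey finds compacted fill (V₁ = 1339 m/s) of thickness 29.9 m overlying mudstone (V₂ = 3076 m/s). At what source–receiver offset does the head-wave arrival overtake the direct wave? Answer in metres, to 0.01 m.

95.34 m

θ_c = arcsin(1339/3076) = 25.80°, so cos θ_c = 0.9003 and tᵢ = 2h cos θ_c/V₁ = 0.0402 s.
At crossover x/V₁ = x/V₂ + tᵢ ⇒ x = tᵢ/(1/V₁ − 1/V₂) = 0.04021/(7.4683e-04 − 3.2510e-04) = 95.34 m.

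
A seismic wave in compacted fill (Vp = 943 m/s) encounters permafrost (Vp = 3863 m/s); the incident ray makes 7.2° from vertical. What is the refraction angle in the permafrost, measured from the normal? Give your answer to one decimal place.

30.9°

Snell's law: sin θ₂ = (V₂/V₁)·sin θ₁ = (3863/943)·sin 7.2° = 0.5134.
θ₂ = sin⁻¹(0.5134) = 30.89° (from vertical).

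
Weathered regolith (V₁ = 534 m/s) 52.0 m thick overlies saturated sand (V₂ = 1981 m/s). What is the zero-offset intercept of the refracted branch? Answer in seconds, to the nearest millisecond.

tᵢ = 2h·√(V₂²−V₁²)/(V₁V₂).
√(V₂²−V₁²) = √(1981²−534²) = 1907.7 m/s.
tᵢ = 2·52.0·1907.7/(534·1981) = 0.18755 s.

0.188 s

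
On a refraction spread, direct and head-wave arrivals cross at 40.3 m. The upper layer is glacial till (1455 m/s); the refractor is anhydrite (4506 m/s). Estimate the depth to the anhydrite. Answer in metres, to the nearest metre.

14 m

x_cross = 2h·√((V₂+V₁)/(V₂−V₁)) → h = x_cross / (2·√((V₂+V₁)/(V₂−V₁))).
√((V₂+V₁)/(V₂−V₁)) = √((4506+1455)/(4506−1455)) = 1.3978.
h = 40.3 / (2·1.3978) = 14.42 m.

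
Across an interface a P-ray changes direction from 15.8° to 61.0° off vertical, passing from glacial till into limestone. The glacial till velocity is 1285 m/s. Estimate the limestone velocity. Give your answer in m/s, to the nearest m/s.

4128 m/s

Snell's law: sin 15.8°/V₁ = sin 61.0°/V₂.
V₂ = V₁·sin 61.0°/sin 15.8° = 1285 × 3.2122 = 4127.68 m/s.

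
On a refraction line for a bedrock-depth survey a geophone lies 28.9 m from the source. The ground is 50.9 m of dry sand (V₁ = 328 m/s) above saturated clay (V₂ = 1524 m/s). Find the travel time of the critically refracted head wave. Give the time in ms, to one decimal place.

322.1 ms

θ_c = arcsin(V₁/V₂) = arcsin(328/1524) = 12.43°, cos θ_c = 0.9766.
Intercept time tᵢ = 2h cos θ_c / V₁ = 2·50.9·0.9766/328 = 0.30309 s.
t = x/V₂ + tᵢ = 28.9/1524 + 0.30309 = 0.32206 s.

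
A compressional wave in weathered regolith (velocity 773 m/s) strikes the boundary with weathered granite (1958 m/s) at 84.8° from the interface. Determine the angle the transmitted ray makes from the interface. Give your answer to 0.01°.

Angle from the normal: 90° − 84.8° = 5.2°.
sin θ₁/V₁ = sin θ₂/V₂ ⇒ sin θ₂ = 1958·sin 5.2°/773 = 1958·0.0906/773 = 0.2296.
θ₂ = arcsin 0.2296 = 13.27° from the normal.
From the interface: 90° − 13.27° = 76.73°.

76.73°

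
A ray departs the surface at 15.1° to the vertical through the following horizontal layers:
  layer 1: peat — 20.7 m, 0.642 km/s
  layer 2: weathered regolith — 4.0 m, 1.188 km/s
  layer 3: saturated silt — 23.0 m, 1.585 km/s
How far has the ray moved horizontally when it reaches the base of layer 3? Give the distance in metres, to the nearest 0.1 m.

Apply Snell's law at each interface; in layer i the horizontal offset is hᵢ·tan θᵢ.
Layer 1: θ = 15.10°; offset = 20.7·tan 15.10° = 5.585 m.
Layer 2: sin θ = 1.188·sin 15.1°/0.642 = 0.4821, θ = 28.82°; offset = 4.0·tan 28.82° = 2.201 m.
Layer 3: sin θ = 1.585·sin 15.1°/0.642 = 0.6431, θ = 40.03°; offset = 23.0·tan 40.03° = 19.318 m.
Σ offsets = 27.104 m.

27.1 m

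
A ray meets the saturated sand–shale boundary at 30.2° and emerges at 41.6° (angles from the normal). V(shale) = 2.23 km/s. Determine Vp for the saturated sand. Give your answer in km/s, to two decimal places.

1.69 km/s

sin 30.2° = 0.5030; sin 41.6° = 0.6639.
V₁ = V₂·(sin θ₁/sin θ₂) = 2.23·(0.5030/0.6639) = 1.69 km/s.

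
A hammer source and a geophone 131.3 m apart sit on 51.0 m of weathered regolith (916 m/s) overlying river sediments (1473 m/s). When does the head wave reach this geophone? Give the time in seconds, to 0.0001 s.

0.1763 s

θ_c = arcsin(V₁/V₂) = arcsin(916/1473) = 38.45°, cos θ_c = 0.7831.
Intercept time tᵢ = 2h cos θ_c / V₁ = 2·51.0·0.7831/916 = 0.08720 s.
t = x/V₂ + tᵢ = 131.3/1473 + 0.08720 = 0.17634 s.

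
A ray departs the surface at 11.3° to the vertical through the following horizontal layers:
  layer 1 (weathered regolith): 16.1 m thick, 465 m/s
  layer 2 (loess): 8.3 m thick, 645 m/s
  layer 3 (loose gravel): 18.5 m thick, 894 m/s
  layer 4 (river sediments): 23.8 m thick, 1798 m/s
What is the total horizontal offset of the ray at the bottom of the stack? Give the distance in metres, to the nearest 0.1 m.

40.7 m

Apply Snell's law at each interface; in layer i the horizontal offset is hᵢ·tan θᵢ.
Layer 1: θ = 11.30°; offset = 16.1·tan 11.30° = 3.217 m.
Layer 2: sin θ = 645·sin 11.3°/465 = 0.2718, θ = 15.77°; offset = 8.3·tan 15.77° = 2.344 m.
Layer 3: sin θ = 894·sin 11.3°/465 = 0.3767, θ = 22.13°; offset = 18.5·tan 22.13° = 7.524 m.
Layer 4: sin θ = 1798·sin 11.3°/465 = 0.7577, θ = 49.26°; offset = 23.8·tan 49.26° = 27.629 m.
Summing the layer offsets gives 40.714 m.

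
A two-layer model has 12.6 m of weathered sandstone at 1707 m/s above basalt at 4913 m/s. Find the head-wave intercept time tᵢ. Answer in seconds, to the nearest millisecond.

tᵢ = 2h·√(V₂²−V₁²)/(V₁V₂).
√(V₂²−V₁²) = √(4913²−1707²) = 4606.9 m/s.
tᵢ = 2·12.6·4606.9/(1707·4913) = 0.01384 s.

0.014 s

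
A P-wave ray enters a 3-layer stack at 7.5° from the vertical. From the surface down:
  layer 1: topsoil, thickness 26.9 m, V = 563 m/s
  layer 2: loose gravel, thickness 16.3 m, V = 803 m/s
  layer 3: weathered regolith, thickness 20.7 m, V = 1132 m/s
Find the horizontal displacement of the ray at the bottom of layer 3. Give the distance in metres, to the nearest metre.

12 m

Apply Snell's law at each interface; in layer i the horizontal offset is hᵢ·tan θᵢ.
Layer 1: θ = 7.50°; offset = 26.9·tan 7.50° = 3.541 m.
Layer 2: sin θ = 803·sin 7.5°/563 = 0.1862, θ = 10.73°; offset = 16.3·tan 10.73° = 3.089 m.
Layer 3: sin θ = 1132·sin 7.5°/563 = 0.2624, θ = 15.22°; offset = 20.7·tan 15.22° = 5.630 m.
Σ offsets = 12.260 m.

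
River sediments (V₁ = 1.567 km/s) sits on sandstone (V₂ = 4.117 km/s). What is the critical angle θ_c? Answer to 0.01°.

22.37°

At critical incidence the refracted ray runs along the interface (θ₂ = 90°), so sin θ_c = V₁/V₂.
θ_c = arcsin(1.567/4.117) = arcsin 0.3806 = 22.37°.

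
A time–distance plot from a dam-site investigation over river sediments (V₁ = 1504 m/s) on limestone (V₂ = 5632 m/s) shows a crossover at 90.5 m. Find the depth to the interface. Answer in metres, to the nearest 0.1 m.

34.4 m

h = (x_cross/2)·√((V₂−V₁)/(V₂+V₁)).
(V₂−V₁)/(V₂+V₁) = (5632−1504)/(5632+1504) = 0.5785; √ = 0.7606.
h = (90.5/2)·0.7606 = 34.42 m.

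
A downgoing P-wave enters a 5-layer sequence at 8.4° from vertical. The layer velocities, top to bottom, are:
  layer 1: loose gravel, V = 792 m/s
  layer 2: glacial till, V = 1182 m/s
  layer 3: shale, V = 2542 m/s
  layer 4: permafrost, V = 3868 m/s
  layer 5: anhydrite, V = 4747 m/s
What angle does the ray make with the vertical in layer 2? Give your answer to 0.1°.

12.6°

Snell's law across each interface conserves sin θ / V, so sin θ_2 = V_2·sin θ₁/V₁.
sin θ_2 = 1182 × sin 8.4° / 792 = 0.2180.
θ_2 = arcsin 0.2180 = 12.59°.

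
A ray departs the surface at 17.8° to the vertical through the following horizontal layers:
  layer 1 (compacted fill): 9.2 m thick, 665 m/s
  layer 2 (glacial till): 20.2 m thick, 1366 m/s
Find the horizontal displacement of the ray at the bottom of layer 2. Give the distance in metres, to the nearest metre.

19 m

p = sin θ₁/V₁ = sin 17.8°/665 = 4.5969e-04 s/m is conserved through the stack.
Layer 1: θ = 17.80°; offset = 9.2·tan 17.80° = 2.954 m.
Layer 2: sin θ = p·1366 = 0.6279 → θ = 38.90°; offset = 20.2·tan 38.90° = 16.298 m.
Total horizontal offset = 19.252 m.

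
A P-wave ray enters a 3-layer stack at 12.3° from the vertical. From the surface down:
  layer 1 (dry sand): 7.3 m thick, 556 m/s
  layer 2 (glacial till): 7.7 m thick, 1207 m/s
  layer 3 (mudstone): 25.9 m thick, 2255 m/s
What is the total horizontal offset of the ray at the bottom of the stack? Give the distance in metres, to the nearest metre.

Ray parameter p = sin 12.3° / 556 m/s = 3.8315e-04 s/m.
Layer 1: θ = 12.30°; offset = 7.3·tan 12.30° = 1.592 m.
Layer 2: sin θ = p·1207 = 0.4625 → θ = 27.55°; offset = 7.7·tan 27.55° = 4.016 m.
Layer 3: sin θ = p·2255 = 0.8640 → θ = 59.77°; offset = 25.9·tan 59.77° = 44.445 m.
Σ offsets = 50.053 m.

50 m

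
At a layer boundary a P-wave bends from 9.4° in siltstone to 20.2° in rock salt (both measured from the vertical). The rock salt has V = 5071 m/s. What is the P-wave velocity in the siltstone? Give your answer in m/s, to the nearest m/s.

2399 m/s

Snell's law: sin 9.4°/V₁ = sin 20.2°/V₂.
V₁ = V₂·sin 9.4°/sin 20.2° = 5071 × 0.4730 = 2398.58 m/s.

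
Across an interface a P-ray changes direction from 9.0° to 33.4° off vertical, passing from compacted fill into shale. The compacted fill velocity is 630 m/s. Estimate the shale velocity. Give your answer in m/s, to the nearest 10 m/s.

sin 9.0° = 0.1564; sin 33.4° = 0.5505.
V₂ = V₁·(sin θ₂/sin θ₁) = 630·(0.5505/0.1564) = 2216.92 m/s.

2220 m/s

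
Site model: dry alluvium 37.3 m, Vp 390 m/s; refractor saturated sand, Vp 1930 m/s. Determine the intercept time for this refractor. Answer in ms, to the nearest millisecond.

θ_c = arcsin(V₁/V₂) = arcsin(390/1930) = 11.66°; cos θ_c = 0.9794.
tᵢ = 2h·cos θ_c / V₁ = 2·37.3·0.9794 / 390 = 0.18734 s.

187 ms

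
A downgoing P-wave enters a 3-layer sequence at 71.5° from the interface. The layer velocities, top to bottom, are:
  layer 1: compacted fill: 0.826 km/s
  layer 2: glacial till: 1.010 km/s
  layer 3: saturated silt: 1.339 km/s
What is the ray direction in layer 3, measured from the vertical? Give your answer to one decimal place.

31.0°

From the normal: θ₁ = 90° − 71.5° = 18.5°.
Ray parameter p = sin 18.5° / 0.826 = 3.8415e-01 s/km.
sin θ_3 = p·V_3 = 3.8415e-01 × 1.339 = 0.5144.
θ_3 = arcsin 0.5144 = 30.96°.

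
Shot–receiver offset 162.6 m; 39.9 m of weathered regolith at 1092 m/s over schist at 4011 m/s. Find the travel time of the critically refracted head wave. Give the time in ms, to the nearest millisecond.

θ_c = arcsin(V₁/V₂) = arcsin(1092/4011) = 15.80°, cos θ_c = 0.9622.
Intercept time tᵢ = 2h cos θ_c / V₁ = 2·39.9·0.9622/1092 = 0.07032 s.
t = x/V₂ + tᵢ = 162.6/4011 + 0.07032 = 0.11086 s.

111 ms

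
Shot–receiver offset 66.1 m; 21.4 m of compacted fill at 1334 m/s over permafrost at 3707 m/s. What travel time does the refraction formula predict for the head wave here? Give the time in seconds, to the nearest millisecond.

t = x/V₂ + 2h·√(V₂²−V₁²)/(V₁V₂).
√(V₂²−V₁²) = √(3707²−1334²) = 3458.7 m/s; delay term = 2·21.4·3458.7/(1334·3707) = 0.02993 s.
t = 66.1/3707 + 0.02993 = 0.04777 s.

0.048 s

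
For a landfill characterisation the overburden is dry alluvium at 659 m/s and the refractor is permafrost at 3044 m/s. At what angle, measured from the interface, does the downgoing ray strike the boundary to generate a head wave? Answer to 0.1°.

77.5°

Critical incidence: sin θ_c = V₁/V₂ = 659/3044 = 0.2165.
θ_c = arcsin 0.2165 = 12.50°.
Measured from the interface: 90° − 12.50° = 77.50°.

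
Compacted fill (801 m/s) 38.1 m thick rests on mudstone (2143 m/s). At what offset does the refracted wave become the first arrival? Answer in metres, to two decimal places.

θ_c = arcsin(801/2143) = 21.95°, so cos θ_c = 0.9275 and tᵢ = 2h cos θ_c/V₁ = 0.0882 s.
At crossover x/V₁ = x/V₂ + tᵢ ⇒ x = tᵢ/(1/V₁ − 1/V₂) = 0.08824/(1.2484e-03 − 4.6664e-04) = 112.86 m.

112.86 m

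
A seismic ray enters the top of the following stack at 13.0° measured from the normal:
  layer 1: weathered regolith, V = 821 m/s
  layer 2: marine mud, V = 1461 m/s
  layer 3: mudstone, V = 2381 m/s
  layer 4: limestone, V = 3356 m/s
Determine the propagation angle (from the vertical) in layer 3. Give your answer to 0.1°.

Ray parameter p = sin 13.0° / 821 = 2.7400e-04 s/m.
sin θ_3 = p·V_3 = 2.7400e-04 × 2381 = 0.6524.
θ_3 = 40.72° from the vertical.

40.7°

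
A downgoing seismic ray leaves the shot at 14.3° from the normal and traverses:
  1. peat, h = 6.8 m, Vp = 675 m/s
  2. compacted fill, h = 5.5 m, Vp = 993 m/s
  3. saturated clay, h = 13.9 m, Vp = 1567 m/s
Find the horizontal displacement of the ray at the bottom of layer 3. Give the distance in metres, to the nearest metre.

14 m

Apply Snell's law at each interface; in layer i the horizontal offset is hᵢ·tan θᵢ.
Layer 1: θ = 14.30°; offset = 6.8·tan 14.30° = 1.733 m.
Layer 2: sin θ = 993·sin 14.3°/675 = 0.3634, θ = 21.31°; offset = 5.5·tan 21.31° = 2.145 m.
Layer 3: sin θ = 1567·sin 14.3°/675 = 0.5734, θ = 34.99°; offset = 13.9·tan 34.99° = 9.729 m.
Summing the layer offsets gives 13.607 m.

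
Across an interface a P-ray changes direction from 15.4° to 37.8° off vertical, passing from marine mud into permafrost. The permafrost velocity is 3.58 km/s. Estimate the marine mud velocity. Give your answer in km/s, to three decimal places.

sin 15.4° = 0.2656; sin 37.8° = 0.6129.
V₁ = V₂·(sin θ₁/sin θ₂) = 3.58·(0.2656/0.6129) = 1.551 km/s.

1.551 km/s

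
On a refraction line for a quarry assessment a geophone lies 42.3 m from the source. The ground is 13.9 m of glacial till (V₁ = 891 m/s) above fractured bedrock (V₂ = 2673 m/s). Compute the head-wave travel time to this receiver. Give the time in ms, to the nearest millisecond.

45 ms

θ_c = arcsin(V₁/V₂) = arcsin(891/2673) = 19.47°, cos θ_c = 0.9428.
Intercept time tᵢ = 2h cos θ_c / V₁ = 2·13.9·0.9428/891 = 0.02942 s.
t = x/V₂ + tᵢ = 42.3/2673 + 0.02942 = 0.04524 s.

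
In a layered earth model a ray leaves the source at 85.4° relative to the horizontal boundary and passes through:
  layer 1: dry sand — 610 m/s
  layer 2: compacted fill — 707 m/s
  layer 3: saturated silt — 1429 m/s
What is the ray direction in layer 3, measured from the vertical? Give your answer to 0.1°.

From the normal: θ₁ = 90° − 85.4° = 4.6°.
Snell's law across each interface conserves sin θ / V, so sin θ_3 = V_3·sin θ₁/V₁.
sin θ_3 = 1429 × sin 4.6° / 610 = 0.1879.
θ_3 = 10.83° from the vertical.

10.8°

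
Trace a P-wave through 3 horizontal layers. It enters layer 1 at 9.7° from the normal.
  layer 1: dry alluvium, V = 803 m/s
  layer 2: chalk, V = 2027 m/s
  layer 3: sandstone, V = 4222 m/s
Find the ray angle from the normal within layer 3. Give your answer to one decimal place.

62.4°

Snell's law across each interface conserves sin θ / V, so sin θ_3 = V_3·sin θ₁/V₁.
sin θ_3 = 4222 × sin 9.7° / 803 = 0.8859.
θ_3 = 62.36° from the vertical.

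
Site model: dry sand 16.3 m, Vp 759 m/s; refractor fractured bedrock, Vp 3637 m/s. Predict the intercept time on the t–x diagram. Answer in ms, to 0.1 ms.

42.0 ms

tᵢ = 2h·√(V₂²−V₁²)/(V₁V₂).
√(V₂²−V₁²) = √(3637²−759²) = 3556.9 m/s.
tᵢ = 2·16.3·3556.9/(759·3637) = 0.04201 s.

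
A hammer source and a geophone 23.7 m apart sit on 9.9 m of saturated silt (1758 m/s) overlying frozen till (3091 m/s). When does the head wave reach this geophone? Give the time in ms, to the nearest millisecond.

θ_c = arcsin(V₁/V₂) = arcsin(1758/3091) = 34.66°, cos θ_c = 0.8225.
Intercept time tᵢ = 2h cos θ_c / V₁ = 2·9.9·0.8225/1758 = 0.00926 s.
t = x/V₂ + tᵢ = 23.7/3091 + 0.00926 = 0.01693 s.

17 ms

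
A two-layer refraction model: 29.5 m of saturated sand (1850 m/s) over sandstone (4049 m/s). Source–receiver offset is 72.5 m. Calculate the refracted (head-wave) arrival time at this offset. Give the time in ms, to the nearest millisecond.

46 ms

θ_c = arcsin(V₁/V₂) = arcsin(1850/4049) = 27.19°, cos θ_c = 0.8895.
Intercept time tᵢ = 2h cos θ_c / V₁ = 2·29.5·0.8895/1850 = 0.02837 s.
t = x/V₂ + tᵢ = 72.5/4049 + 0.02837 = 0.04627 s.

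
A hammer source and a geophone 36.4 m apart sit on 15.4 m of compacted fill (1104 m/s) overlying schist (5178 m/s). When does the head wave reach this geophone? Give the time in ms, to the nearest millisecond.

34 ms

t = x/V₂ + 2h·√(V₂²−V₁²)/(V₁V₂).
√(V₂²−V₁²) = √(5178²−1104²) = 5058.9 m/s; delay term = 2·15.4·5058.9/(1104·5178) = 0.02726 s.
t = 36.4/5178 + 0.02726 = 0.03429 s.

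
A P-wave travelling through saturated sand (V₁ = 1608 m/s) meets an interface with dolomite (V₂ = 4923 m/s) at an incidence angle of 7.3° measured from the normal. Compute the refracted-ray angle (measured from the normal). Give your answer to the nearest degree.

sin θ₁/V₁ = sin θ₂/V₂ ⇒ sin θ₂ = 4923·sin 7.3°/1608 = 4923·0.1271/1608 = 0.3890.
θ₂ = arcsin 0.3890 = 22.89° from the normal.

23°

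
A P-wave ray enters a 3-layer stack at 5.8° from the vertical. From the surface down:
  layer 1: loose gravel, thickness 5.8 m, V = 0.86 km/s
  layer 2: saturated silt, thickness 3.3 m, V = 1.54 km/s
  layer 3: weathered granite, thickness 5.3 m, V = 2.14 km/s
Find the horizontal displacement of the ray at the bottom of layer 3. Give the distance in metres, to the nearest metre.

3 m

Apply Snell's law at each interface; in layer i the horizontal offset is hᵢ·tan θᵢ.
Layer 1: θ = 5.80°; offset = 5.8·tan 5.80° = 0.589 m.
Layer 2: sin θ = 1.54·sin 5.8°/0.86 = 0.1810, θ = 10.43°; offset = 3.3·tan 10.43° = 0.607 m.
Layer 3: sin θ = 2.14·sin 5.8°/0.86 = 0.2515, θ = 14.56°; offset = 5.3·tan 14.56° = 1.377 m.
Summing the layer offsets gives 2.573 m.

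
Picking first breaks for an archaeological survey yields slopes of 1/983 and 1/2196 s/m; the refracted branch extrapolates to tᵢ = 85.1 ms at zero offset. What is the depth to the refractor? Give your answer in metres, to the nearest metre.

θ_c = arcsin(983/2196) = 26.59°; cos θ_c = 0.8942.
tᵢ = 2h cos θ_c/V₁ ⇒ h = tᵢ·V₁/(2 cos θ_c) = 0.0851·983/(2·0.8942) = 46.77 m.

47 m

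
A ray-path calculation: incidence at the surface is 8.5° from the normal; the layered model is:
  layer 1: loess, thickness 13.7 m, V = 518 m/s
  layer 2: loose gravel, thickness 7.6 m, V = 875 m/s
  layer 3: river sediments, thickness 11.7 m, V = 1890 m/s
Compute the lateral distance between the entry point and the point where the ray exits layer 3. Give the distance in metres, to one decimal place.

11.5 m

p = sin θ₁/V₁ = sin 8.5°/518 = 2.8535e-04 s/m is conserved through the stack.
Layer 1: θ = 8.50°; offset = 13.7·tan 8.50° = 2.047 m.
Layer 2: sin θ = p·875 = 0.2497 → θ = 14.46°; offset = 7.6·tan 14.46° = 1.960 m.
Layer 3: sin θ = p·1890 = 0.5393 → θ = 32.64°; offset = 11.7·tan 32.64° = 7.493 m.
Total horizontal offset = 11.500 m.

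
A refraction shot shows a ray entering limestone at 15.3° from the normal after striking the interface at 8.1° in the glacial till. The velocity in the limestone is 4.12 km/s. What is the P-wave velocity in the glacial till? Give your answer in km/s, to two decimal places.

Snell's law: sin 8.1°/V₁ = sin 15.3°/V₂.
V₁ = V₂·sin 8.1°/sin 15.3° = 4.12 × 0.5340 = 2.20 km/s.

2.20 km/s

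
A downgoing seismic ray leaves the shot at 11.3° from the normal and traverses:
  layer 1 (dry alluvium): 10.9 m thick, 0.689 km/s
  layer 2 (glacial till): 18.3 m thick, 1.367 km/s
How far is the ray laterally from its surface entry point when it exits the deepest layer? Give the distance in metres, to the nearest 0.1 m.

9.9 m

Apply Snell's law at each interface; in layer i the horizontal offset is hᵢ·tan θᵢ.
Layer 1: θ = 11.30°; offset = 10.9·tan 11.30° = 2.178 m.
Layer 2: sin θ = 1.367·sin 11.3°/0.689 = 0.3888, θ = 22.88°; offset = 18.3·tan 22.88° = 7.722 m.
Total horizontal offset = 9.900 m.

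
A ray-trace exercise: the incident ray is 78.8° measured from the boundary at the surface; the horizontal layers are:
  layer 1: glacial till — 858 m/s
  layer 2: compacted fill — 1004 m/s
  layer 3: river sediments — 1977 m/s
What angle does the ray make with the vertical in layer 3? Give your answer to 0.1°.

From the normal: θ₁ = 90° − 78.8° = 11.2°.
Snell's law across each interface conserves sin θ / V, so sin θ_3 = V_3·sin θ₁/V₁.
sin θ_3 = 1977 × sin 11.2° / 858 = 0.4476.
θ_3 = 26.59° from the vertical.

26.6°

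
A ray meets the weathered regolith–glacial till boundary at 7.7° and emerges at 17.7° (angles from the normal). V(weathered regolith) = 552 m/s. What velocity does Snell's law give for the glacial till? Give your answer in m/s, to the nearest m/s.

Snell's law: sin 7.7°/V₁ = sin 17.7°/V₂.
V₂ = V₁·sin 17.7°/sin 7.7° = 552 × 2.2691 = 1252.56 m/s.

1253 m/s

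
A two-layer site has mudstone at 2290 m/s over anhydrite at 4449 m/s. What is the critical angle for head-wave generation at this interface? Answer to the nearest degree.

Critical incidence: sin θ_c = V₁/V₂ = 2290/4449 = 0.5147.
θ_c = arcsin 0.5147 = 30.98°.

31°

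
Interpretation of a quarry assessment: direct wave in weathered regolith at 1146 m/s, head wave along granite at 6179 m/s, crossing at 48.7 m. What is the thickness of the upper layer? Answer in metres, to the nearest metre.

20 m

h = (x_cross/2)·√((V₂−V₁)/(V₂+V₁)).
(V₂−V₁)/(V₂+V₁) = (6179−1146)/(6179+1146) = 0.6871; √ = 0.8289.
h = (48.7/2)·0.8289 = 20.18 m.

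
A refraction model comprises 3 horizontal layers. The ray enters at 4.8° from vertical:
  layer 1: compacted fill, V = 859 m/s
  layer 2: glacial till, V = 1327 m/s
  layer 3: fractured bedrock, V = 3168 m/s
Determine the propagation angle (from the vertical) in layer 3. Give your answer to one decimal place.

Ray parameter p = sin 4.8° / 859 = 9.7413e-05 s/m.
sin θ_3 = p·V_3 = 9.7413e-05 × 3168 = 0.3086.
θ_3 = 17.98° from the vertical.

18.0°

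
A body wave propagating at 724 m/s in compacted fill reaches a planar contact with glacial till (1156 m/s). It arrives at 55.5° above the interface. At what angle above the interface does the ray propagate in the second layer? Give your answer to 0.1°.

Convert to the normal: θ₁ = 90° − 55.5° = 34.5°.
sin θ₁/V₁ = sin θ₂/V₂ ⇒ sin θ₂ = 1156·sin 34.5°/724 = 1156·0.5664/724 = 0.9044.
θ₂ = sin⁻¹(0.9044) = 64.74° (from vertical).
From the interface: 90° − 64.74° = 25.26°.

25.3°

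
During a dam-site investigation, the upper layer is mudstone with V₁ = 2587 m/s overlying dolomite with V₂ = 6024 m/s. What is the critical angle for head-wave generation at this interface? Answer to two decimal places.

25.43°

At critical incidence the refracted ray runs along the interface (θ₂ = 90°), so sin θ_c = V₁/V₂.
θ_c = arcsin(2587/6024) = arcsin 0.4294 = 25.43°.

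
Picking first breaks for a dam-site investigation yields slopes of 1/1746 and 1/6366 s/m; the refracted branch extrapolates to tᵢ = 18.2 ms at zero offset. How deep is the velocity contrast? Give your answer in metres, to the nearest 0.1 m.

h = tᵢ·V₁·V₂ / (2·√(V₂²−V₁²)).
√(V₂²−V₁²) = √(6366² − 1746²) = 6121.9 m/s.
h = 0.0182 s × 1746 × 6366 / (2 × 6121.9) = 16.52 m.

16.5 m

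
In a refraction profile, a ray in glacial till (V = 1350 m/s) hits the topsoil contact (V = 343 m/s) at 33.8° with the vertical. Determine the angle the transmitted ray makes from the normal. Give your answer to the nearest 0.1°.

8.1°

Snell's law: sin θ₂ = (V₂/V₁)·sin θ₁ = (343/1350)·sin 33.8° = 0.1413.
θ₂ = arcsin 0.1413 = 8.13° from the normal.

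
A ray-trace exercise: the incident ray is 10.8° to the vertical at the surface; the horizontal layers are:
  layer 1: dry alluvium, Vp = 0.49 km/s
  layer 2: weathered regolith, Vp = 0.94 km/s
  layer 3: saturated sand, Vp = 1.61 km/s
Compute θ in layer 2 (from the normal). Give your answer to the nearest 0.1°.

21.1°

Ray parameter p = sin 10.8° / 0.49 = 3.8241e-01 s/km.
sin θ_2 = p·V_2 = 3.8241e-01 × 0.94 = 0.3595.
θ_2 = 21.07° from the vertical.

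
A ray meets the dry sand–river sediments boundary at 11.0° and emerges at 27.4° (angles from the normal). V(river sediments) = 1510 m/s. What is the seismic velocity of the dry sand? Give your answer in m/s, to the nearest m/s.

sin 11.0° = 0.1908; sin 27.4° = 0.4602.
V₁ = V₂·(sin θ₁/sin θ₂) = 1510·(0.1908/0.4602) = 626.08 m/s.

626 m/s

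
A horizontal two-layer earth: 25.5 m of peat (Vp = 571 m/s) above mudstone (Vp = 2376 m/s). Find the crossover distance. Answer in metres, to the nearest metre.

65 m

x_cross = 2h·√((V₂+V₁)/(V₂−V₁)).
(V₂+V₁)/(V₂−V₁) = (2376+571)/(2376−571) = 1.6327; √ = 1.2778.
x_cross = 2·25.5·1.2778 = 65.17 m.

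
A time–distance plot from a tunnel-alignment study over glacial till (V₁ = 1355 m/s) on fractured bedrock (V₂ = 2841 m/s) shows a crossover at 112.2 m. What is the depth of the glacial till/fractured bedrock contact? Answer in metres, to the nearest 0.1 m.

x_cross = 2h·√((V₂+V₁)/(V₂−V₁)) → h = x_cross / (2·√((V₂+V₁)/(V₂−V₁))).
√((V₂+V₁)/(V₂−V₁)) = √((2841+1355)/(2841−1355)) = 1.6804.
h = 112.2 / (2·1.6804) = 33.39 m.

33.4 m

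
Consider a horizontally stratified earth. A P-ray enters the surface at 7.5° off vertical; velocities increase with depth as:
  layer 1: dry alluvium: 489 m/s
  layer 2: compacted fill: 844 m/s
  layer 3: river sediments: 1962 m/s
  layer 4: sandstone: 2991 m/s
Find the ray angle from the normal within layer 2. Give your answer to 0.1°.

Ray parameter p = sin 7.5° / 489 = 2.6692e-04 s/m.
sin θ_2 = p·V_2 = 2.6692e-04 × 844 = 0.2253.
θ_2 = arcsin 0.2253 = 13.02°.

13.0°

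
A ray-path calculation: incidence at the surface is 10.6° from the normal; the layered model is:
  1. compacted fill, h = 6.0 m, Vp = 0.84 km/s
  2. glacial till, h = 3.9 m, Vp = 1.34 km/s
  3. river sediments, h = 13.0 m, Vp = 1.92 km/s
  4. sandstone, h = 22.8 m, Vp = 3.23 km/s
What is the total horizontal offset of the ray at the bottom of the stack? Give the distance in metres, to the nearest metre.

Apply Snell's law at each interface; in layer i the horizontal offset is hᵢ·tan θᵢ.
Layer 1: θ = 10.60°; offset = 6.0·tan 10.60° = 1.123 m.
Layer 2: sin θ = 1.34·sin 10.6°/0.84 = 0.2934, θ = 17.06°; offset = 3.9·tan 17.06° = 1.197 m.
Layer 3: sin θ = 1.92·sin 10.6°/0.84 = 0.4205, θ = 24.86°; offset = 13.0·tan 24.86° = 6.024 m.
Layer 4: sin θ = 3.23·sin 10.6°/0.84 = 0.7073, θ = 45.02°; offset = 22.8·tan 45.02° = 22.815 m.
Total horizontal offset = 31.159 m.

31 m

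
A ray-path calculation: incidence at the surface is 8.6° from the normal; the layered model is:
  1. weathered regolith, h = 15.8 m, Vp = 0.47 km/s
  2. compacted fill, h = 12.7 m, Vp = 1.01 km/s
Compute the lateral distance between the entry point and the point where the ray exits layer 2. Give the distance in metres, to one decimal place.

p = sin θ₁/V₁ = sin 8.6°/0.47 = 3.1816e-01 s/km is conserved through the stack.
Layer 1: θ = 8.60°; offset = 15.8·tan 8.60° = 2.390 m.
Layer 2: sin θ = p·1.01 = 0.3213 → θ = 18.74°; offset = 12.7·tan 18.74° = 4.310 m.
Total horizontal offset = 6.699 m.

6.7 m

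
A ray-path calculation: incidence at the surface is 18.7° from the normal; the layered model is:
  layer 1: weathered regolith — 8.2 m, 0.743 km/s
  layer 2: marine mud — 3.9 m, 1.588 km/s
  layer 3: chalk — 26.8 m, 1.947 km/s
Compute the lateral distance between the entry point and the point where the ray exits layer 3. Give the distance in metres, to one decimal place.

Apply Snell's law at each interface; in layer i the horizontal offset is hᵢ·tan θᵢ.
Layer 1: θ = 18.70°; offset = 8.2·tan 18.70° = 2.776 m.
Layer 2: sin θ = 1.588·sin 18.7°/0.743 = 0.6852, θ = 43.25°; offset = 3.9·tan 43.25° = 3.669 m.
Layer 3: sin θ = 1.947·sin 18.7°/0.743 = 0.8402, θ = 57.16°; offset = 26.8·tan 57.16° = 41.516 m.
Summing the layer offsets gives 47.961 m.

48.0 m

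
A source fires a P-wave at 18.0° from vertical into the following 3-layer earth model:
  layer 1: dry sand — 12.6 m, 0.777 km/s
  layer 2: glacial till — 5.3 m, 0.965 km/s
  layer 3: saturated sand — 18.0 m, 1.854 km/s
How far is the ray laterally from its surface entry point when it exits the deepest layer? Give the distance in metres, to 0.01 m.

25.94 m

Apply Snell's law at each interface; in layer i the horizontal offset is hᵢ·tan θᵢ.
Layer 1: θ = 18.00°; offset = 12.6·tan 18.00° = 4.0940 m.
Layer 2: sin θ = 0.965·sin 18.0°/0.777 = 0.3838, θ = 22.57°; offset = 5.3·tan 22.57° = 2.2027 m.
Layer 3: sin θ = 1.854·sin 18.0°/0.777 = 0.7373, θ = 47.51°; offset = 18.0·tan 47.51° = 19.6475 m.
Total horizontal offset = 25.9443 m.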